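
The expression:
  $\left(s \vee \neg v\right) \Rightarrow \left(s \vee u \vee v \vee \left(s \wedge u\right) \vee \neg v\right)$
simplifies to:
$\text{True}$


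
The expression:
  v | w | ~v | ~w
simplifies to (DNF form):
True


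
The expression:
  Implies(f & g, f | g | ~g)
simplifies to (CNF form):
True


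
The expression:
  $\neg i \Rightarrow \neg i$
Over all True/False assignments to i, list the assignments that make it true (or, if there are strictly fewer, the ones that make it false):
is always true.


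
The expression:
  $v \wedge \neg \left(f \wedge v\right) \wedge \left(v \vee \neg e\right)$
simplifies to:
$v \wedge \neg f$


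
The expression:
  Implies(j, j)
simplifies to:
True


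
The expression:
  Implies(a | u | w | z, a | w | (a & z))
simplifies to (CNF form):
(a | w | ~u) & (a | w | ~z)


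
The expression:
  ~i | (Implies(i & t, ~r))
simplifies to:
~i | ~r | ~t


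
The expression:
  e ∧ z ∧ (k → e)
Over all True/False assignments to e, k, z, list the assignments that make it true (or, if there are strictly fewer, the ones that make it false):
is true only for:
  e=True, k=False, z=True;
  e=True, k=True, z=True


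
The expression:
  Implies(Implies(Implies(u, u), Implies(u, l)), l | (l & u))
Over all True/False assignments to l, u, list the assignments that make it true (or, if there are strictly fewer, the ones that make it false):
is false only for:
  l=False, u=False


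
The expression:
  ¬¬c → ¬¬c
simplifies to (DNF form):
True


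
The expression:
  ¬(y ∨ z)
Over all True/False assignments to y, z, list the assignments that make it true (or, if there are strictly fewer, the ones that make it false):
is true only for:
  y=False, z=False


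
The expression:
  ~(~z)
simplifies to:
z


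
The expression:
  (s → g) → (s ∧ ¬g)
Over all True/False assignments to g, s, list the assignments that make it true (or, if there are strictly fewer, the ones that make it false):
is true only for:
  g=False, s=True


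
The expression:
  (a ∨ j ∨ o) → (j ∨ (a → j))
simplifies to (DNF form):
j ∨ ¬a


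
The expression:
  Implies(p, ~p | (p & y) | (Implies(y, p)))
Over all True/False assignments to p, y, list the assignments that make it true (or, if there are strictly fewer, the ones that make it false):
is always true.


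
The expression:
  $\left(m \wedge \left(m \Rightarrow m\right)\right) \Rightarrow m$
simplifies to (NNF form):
$\text{True}$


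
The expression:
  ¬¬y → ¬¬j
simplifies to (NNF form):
j ∨ ¬y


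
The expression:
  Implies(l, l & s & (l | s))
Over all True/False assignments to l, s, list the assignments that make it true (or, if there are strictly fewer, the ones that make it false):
is false only for:
  l=True, s=False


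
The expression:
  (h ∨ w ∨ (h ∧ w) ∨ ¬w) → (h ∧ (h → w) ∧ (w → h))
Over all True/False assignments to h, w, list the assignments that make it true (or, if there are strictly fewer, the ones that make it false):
is true only for:
  h=True, w=True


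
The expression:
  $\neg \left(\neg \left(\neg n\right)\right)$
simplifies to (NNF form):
$\neg n$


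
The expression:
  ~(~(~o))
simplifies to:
~o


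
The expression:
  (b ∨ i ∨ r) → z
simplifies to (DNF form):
z ∨ (¬b ∧ ¬i ∧ ¬r)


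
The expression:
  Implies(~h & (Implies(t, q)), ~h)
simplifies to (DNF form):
True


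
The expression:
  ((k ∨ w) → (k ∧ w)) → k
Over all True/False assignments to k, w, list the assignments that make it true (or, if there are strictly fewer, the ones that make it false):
is false only for:
  k=False, w=False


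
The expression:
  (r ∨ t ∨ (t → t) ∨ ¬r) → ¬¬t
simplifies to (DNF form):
t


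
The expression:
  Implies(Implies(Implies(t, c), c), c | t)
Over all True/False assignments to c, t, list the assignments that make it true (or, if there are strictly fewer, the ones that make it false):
is always true.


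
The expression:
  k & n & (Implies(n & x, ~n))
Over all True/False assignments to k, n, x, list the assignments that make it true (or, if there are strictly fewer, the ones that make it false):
is true only for:
  k=True, n=True, x=False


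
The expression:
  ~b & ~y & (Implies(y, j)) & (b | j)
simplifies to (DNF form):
j & ~b & ~y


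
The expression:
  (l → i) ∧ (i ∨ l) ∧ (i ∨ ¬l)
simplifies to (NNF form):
i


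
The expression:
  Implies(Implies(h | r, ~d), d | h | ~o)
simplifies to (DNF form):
d | h | ~o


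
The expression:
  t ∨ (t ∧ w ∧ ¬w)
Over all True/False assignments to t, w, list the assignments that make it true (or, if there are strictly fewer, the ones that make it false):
is true only for:
  t=True, w=False;
  t=True, w=True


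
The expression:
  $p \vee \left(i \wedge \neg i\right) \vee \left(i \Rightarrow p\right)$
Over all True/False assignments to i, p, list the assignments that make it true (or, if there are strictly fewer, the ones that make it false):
is false only for:
  i=True, p=False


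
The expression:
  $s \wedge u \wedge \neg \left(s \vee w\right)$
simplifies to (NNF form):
$\text{False}$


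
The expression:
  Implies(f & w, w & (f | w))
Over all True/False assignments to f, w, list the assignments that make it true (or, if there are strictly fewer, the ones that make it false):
is always true.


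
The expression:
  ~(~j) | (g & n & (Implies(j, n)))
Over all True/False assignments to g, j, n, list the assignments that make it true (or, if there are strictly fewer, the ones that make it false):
is false only for:
  g=False, j=False, n=False;
  g=False, j=False, n=True;
  g=True, j=False, n=False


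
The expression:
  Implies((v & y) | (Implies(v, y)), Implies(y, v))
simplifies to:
v | ~y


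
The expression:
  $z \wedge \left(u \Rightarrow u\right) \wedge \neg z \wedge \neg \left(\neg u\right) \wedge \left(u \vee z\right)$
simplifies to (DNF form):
$\text{False}$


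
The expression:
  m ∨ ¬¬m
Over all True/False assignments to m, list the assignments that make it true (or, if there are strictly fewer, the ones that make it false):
is true only for:
  m=True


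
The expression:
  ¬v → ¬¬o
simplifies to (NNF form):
o ∨ v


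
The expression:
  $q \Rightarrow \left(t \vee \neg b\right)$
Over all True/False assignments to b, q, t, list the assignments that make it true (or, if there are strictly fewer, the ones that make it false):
is false only for:
  b=True, q=True, t=False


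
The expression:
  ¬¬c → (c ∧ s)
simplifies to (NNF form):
s ∨ ¬c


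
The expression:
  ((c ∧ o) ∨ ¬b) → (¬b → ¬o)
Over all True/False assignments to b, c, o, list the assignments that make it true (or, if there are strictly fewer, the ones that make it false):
is false only for:
  b=False, c=False, o=True;
  b=False, c=True, o=True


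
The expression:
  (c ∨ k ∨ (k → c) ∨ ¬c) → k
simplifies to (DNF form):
k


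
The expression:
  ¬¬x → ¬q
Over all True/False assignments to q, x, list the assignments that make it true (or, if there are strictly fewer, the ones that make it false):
is false only for:
  q=True, x=True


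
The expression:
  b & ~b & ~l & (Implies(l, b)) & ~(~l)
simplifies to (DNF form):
False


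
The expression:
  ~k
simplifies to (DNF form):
~k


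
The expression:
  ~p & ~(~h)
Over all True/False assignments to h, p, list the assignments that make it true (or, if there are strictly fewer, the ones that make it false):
is true only for:
  h=True, p=False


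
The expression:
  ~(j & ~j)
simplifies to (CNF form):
True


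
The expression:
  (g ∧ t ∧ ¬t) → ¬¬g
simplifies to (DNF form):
True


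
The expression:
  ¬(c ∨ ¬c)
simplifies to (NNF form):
False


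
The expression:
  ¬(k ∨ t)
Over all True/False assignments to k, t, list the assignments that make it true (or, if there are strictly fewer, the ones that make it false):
is true only for:
  k=False, t=False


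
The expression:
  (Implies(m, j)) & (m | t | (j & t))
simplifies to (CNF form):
(m | t) & (j | ~m)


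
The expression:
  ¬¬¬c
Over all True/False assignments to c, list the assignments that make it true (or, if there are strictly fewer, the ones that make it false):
is true only for:
  c=False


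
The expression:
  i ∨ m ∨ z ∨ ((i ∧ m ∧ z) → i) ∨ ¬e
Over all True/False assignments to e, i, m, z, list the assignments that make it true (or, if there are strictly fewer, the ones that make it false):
is always true.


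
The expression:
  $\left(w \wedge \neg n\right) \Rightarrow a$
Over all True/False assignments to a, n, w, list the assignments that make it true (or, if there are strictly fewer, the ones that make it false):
is false only for:
  a=False, n=False, w=True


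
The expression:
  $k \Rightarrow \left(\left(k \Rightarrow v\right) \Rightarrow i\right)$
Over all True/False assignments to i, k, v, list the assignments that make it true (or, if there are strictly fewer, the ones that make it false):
is false only for:
  i=False, k=True, v=True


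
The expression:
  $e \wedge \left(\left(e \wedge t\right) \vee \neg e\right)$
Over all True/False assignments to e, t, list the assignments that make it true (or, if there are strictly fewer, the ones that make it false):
is true only for:
  e=True, t=True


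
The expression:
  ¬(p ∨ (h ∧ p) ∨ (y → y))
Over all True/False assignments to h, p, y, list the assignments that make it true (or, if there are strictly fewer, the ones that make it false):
is never true.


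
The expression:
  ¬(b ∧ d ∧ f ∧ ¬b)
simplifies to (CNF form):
True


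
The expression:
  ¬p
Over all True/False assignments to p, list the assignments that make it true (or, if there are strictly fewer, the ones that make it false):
is true only for:
  p=False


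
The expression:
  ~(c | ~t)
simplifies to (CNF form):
t & ~c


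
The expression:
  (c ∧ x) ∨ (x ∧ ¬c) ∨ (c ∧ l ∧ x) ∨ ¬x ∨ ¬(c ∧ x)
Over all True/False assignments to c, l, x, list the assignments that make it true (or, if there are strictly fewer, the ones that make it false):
is always true.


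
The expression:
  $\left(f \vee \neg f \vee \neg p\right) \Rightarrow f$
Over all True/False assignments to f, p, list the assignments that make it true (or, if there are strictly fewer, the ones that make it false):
is true only for:
  f=True, p=False;
  f=True, p=True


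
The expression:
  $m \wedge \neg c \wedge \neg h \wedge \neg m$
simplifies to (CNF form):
$\text{False}$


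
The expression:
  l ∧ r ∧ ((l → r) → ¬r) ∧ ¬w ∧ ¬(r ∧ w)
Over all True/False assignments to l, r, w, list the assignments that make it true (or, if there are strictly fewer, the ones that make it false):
is never true.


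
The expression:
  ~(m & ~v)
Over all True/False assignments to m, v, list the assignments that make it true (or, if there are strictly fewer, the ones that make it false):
is false only for:
  m=True, v=False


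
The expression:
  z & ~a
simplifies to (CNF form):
z & ~a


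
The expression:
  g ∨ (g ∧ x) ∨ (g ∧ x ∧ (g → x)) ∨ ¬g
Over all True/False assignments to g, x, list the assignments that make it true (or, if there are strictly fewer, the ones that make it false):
is always true.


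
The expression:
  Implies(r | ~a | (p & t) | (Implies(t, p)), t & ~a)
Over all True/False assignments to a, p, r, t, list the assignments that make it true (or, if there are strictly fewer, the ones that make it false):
is true only for:
  a=False, p=False, r=False, t=True;
  a=False, p=False, r=True, t=True;
  a=False, p=True, r=False, t=True;
  a=False, p=True, r=True, t=True;
  a=True, p=False, r=False, t=True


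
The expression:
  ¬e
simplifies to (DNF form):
¬e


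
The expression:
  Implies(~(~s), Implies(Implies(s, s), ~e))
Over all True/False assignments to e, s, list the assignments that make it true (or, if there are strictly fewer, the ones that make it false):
is false only for:
  e=True, s=True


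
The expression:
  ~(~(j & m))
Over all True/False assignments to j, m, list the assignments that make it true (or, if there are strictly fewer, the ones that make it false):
is true only for:
  j=True, m=True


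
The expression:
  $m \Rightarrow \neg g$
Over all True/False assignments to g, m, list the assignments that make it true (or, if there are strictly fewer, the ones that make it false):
is false only for:
  g=True, m=True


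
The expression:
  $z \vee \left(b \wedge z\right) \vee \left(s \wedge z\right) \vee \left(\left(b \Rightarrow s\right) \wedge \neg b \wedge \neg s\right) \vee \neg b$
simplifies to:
$z \vee \neg b$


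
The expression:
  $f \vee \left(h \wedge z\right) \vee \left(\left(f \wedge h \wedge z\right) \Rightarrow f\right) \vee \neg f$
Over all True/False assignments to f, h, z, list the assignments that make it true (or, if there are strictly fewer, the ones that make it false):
is always true.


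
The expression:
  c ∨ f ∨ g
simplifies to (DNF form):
c ∨ f ∨ g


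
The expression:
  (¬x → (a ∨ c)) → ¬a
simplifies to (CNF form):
¬a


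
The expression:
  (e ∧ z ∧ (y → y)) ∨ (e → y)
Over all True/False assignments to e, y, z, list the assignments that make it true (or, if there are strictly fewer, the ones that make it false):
is false only for:
  e=True, y=False, z=False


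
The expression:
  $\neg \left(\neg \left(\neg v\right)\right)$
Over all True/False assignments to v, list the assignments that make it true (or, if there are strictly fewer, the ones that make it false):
is true only for:
  v=False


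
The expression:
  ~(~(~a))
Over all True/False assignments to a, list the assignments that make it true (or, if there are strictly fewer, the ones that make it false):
is true only for:
  a=False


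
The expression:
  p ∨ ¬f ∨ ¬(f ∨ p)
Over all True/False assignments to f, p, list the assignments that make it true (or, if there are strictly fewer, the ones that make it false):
is false only for:
  f=True, p=False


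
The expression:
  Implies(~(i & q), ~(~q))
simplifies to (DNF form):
q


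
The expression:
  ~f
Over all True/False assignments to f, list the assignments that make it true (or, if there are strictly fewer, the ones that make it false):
is true only for:
  f=False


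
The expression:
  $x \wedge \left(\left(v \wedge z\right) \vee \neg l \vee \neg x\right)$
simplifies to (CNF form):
$x \wedge \left(v \vee \neg l\right) \wedge \left(z \vee \neg l\right)$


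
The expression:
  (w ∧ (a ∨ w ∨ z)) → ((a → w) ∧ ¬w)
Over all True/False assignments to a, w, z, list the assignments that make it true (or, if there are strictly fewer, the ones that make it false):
is true only for:
  a=False, w=False, z=False;
  a=False, w=False, z=True;
  a=True, w=False, z=False;
  a=True, w=False, z=True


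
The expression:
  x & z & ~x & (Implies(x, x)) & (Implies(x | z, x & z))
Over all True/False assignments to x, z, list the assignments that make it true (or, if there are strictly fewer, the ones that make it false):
is never true.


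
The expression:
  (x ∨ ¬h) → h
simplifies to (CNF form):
h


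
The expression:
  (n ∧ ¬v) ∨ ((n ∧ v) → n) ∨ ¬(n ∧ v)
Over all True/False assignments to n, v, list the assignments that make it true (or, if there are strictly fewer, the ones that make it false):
is always true.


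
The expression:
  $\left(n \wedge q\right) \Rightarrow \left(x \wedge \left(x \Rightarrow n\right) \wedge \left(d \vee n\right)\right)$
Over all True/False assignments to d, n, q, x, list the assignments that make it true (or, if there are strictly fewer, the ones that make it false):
is false only for:
  d=False, n=True, q=True, x=False;
  d=True, n=True, q=True, x=False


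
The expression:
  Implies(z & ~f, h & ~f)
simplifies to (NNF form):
f | h | ~z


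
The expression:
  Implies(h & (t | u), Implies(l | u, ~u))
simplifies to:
~h | ~u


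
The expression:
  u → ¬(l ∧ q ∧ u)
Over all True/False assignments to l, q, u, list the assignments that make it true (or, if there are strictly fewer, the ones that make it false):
is false only for:
  l=True, q=True, u=True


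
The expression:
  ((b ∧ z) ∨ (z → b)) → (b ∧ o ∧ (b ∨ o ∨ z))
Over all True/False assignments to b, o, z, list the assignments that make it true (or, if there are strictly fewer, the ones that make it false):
is true only for:
  b=False, o=False, z=True;
  b=False, o=True, z=True;
  b=True, o=True, z=False;
  b=True, o=True, z=True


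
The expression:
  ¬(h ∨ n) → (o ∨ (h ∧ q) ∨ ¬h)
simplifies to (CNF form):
True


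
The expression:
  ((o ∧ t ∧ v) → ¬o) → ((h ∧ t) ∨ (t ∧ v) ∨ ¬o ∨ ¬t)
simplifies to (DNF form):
h ∨ v ∨ ¬o ∨ ¬t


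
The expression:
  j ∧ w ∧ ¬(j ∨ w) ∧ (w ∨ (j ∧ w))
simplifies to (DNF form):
False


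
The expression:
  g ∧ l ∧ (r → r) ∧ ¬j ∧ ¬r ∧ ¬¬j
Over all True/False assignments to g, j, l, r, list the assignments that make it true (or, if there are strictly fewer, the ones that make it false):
is never true.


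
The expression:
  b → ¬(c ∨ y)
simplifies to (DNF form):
(¬c ∧ ¬y) ∨ ¬b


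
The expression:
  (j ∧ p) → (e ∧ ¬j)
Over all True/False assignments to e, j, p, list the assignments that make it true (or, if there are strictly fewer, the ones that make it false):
is false only for:
  e=False, j=True, p=True;
  e=True, j=True, p=True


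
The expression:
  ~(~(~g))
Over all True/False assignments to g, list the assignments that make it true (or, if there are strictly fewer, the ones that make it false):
is true only for:
  g=False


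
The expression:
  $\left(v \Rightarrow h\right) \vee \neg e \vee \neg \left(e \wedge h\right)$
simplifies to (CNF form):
$\text{True}$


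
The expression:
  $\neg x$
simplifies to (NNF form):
$\neg x$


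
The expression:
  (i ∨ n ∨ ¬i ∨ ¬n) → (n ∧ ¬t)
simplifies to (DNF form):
n ∧ ¬t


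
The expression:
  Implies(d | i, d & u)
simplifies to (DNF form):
(d & u) | (~d & ~i)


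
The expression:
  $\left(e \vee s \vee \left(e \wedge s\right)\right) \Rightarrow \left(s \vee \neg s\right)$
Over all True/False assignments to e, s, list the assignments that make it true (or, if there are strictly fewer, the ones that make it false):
is always true.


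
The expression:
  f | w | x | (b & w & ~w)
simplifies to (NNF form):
f | w | x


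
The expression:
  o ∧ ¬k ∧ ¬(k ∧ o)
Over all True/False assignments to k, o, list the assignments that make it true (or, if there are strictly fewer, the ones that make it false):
is true only for:
  k=False, o=True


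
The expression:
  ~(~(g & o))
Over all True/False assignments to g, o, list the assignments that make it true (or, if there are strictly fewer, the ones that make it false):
is true only for:
  g=True, o=True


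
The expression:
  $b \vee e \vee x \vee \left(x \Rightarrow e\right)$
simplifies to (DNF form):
$\text{True}$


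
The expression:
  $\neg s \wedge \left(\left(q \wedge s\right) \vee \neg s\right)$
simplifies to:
$\neg s$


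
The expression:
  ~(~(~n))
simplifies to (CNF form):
~n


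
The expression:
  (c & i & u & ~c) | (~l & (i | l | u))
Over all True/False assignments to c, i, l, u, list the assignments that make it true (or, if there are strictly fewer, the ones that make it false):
is true only for:
  c=False, i=False, l=False, u=True;
  c=False, i=True, l=False, u=False;
  c=False, i=True, l=False, u=True;
  c=True, i=False, l=False, u=True;
  c=True, i=True, l=False, u=False;
  c=True, i=True, l=False, u=True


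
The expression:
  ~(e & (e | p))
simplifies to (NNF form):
~e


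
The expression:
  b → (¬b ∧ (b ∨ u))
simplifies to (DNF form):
¬b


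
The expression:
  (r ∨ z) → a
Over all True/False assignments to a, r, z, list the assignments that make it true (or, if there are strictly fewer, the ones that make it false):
is false only for:
  a=False, r=False, z=True;
  a=False, r=True, z=False;
  a=False, r=True, z=True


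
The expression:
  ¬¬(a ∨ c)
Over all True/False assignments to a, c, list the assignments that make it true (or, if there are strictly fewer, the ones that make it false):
is false only for:
  a=False, c=False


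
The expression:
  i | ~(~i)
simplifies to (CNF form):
i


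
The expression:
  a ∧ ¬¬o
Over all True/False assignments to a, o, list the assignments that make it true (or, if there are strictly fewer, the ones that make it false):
is true only for:
  a=True, o=True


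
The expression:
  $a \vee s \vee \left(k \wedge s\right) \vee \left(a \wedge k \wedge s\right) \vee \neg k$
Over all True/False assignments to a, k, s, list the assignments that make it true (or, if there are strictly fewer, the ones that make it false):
is false only for:
  a=False, k=True, s=False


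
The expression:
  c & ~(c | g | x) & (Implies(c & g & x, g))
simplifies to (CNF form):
False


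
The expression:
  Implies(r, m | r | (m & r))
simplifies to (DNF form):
True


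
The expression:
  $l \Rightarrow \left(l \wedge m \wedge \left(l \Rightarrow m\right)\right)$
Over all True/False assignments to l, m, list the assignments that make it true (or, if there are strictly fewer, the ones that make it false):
is false only for:
  l=True, m=False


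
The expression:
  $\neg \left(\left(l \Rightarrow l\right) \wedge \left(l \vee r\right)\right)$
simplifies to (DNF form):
$\neg l \wedge \neg r$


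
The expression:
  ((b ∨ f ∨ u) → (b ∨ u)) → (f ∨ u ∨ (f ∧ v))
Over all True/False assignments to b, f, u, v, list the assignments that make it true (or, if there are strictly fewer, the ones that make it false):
is false only for:
  b=False, f=False, u=False, v=False;
  b=False, f=False, u=False, v=True;
  b=True, f=False, u=False, v=False;
  b=True, f=False, u=False, v=True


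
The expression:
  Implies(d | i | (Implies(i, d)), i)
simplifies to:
i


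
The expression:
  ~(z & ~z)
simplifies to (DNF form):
True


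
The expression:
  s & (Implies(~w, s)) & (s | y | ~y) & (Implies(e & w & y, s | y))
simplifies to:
s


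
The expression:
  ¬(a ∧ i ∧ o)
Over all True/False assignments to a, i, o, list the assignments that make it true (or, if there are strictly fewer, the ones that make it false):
is false only for:
  a=True, i=True, o=True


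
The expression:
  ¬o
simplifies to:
¬o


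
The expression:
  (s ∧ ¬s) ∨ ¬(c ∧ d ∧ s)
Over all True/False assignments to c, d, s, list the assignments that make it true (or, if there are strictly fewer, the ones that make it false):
is false only for:
  c=True, d=True, s=True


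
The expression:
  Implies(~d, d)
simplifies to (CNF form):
d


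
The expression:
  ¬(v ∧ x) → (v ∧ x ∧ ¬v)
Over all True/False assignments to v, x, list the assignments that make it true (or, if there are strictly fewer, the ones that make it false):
is true only for:
  v=True, x=True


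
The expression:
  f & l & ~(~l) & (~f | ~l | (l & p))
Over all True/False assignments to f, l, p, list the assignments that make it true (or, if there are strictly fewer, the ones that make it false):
is true only for:
  f=True, l=True, p=True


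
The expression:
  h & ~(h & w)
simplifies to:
h & ~w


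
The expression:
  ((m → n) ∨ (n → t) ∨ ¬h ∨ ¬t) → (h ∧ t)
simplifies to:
h ∧ t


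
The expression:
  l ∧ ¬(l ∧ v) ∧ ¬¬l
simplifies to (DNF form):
l ∧ ¬v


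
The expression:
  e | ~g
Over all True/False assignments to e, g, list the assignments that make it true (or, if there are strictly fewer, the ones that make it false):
is false only for:
  e=False, g=True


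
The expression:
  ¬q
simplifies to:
¬q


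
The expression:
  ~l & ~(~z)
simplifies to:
z & ~l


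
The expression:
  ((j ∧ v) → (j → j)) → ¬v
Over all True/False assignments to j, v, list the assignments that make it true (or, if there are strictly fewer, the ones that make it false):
is true only for:
  j=False, v=False;
  j=True, v=False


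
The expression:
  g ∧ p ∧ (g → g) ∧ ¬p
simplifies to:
False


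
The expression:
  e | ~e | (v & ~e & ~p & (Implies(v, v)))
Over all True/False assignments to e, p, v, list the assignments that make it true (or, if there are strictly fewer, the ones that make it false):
is always true.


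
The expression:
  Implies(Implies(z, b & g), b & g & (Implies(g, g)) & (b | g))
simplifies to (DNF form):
z | (b & g)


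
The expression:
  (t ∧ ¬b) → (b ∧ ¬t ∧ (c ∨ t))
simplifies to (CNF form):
b ∨ ¬t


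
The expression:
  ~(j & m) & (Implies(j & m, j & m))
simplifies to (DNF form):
~j | ~m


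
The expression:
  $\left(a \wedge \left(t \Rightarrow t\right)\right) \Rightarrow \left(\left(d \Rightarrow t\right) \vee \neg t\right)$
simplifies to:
$\text{True}$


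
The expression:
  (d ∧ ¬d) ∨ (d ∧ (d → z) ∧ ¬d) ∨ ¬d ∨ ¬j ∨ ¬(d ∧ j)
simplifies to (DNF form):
¬d ∨ ¬j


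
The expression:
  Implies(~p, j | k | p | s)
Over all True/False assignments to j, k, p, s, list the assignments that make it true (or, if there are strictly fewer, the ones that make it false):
is false only for:
  j=False, k=False, p=False, s=False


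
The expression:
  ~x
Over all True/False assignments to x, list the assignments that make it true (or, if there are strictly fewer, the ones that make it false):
is true only for:
  x=False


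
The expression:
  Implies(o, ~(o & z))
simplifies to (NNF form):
~o | ~z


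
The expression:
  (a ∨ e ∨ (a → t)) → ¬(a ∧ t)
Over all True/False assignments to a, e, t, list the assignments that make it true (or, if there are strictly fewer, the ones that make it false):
is false only for:
  a=True, e=False, t=True;
  a=True, e=True, t=True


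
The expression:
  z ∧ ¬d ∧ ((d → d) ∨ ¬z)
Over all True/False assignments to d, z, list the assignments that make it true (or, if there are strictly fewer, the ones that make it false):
is true only for:
  d=False, z=True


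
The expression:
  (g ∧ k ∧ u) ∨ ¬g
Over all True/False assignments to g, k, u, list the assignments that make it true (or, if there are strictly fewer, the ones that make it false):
is false only for:
  g=True, k=False, u=False;
  g=True, k=False, u=True;
  g=True, k=True, u=False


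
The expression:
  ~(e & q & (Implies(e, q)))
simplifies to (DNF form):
~e | ~q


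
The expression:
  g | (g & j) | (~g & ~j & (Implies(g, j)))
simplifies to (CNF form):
g | ~j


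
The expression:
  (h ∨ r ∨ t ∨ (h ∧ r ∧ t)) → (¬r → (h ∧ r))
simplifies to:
r ∨ (¬h ∧ ¬t)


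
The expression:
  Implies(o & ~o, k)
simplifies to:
True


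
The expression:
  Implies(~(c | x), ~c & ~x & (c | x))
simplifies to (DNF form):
c | x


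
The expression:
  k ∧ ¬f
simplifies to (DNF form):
k ∧ ¬f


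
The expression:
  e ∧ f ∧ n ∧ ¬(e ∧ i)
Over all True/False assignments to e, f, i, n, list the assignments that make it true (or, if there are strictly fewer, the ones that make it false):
is true only for:
  e=True, f=True, i=False, n=True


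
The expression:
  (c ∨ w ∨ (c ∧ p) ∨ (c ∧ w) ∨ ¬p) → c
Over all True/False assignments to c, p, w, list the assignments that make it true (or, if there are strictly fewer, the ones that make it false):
is false only for:
  c=False, p=False, w=False;
  c=False, p=False, w=True;
  c=False, p=True, w=True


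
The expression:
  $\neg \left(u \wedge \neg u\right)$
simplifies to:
$\text{True}$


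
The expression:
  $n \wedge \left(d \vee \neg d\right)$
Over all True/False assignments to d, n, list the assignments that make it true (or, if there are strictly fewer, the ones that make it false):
is true only for:
  d=False, n=True;
  d=True, n=True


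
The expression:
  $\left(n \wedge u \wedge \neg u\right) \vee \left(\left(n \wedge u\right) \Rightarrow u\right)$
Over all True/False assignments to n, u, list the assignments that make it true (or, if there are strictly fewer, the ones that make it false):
is always true.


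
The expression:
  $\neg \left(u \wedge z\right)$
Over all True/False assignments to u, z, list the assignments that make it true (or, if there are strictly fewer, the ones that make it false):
is false only for:
  u=True, z=True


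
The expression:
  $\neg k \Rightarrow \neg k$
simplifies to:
$\text{True}$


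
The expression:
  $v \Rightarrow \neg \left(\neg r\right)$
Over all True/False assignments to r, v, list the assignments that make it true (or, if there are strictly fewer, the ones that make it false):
is false only for:
  r=False, v=True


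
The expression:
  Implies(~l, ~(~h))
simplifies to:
h | l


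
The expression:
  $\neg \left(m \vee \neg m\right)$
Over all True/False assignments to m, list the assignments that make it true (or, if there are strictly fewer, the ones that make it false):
is never true.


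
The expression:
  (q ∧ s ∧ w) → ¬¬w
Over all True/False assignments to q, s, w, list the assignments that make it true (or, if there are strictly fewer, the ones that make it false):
is always true.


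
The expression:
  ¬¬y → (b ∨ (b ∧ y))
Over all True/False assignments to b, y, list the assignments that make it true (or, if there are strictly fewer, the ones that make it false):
is false only for:
  b=False, y=True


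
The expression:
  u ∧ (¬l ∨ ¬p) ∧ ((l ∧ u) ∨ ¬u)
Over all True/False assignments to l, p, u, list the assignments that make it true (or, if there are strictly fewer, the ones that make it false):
is true only for:
  l=True, p=False, u=True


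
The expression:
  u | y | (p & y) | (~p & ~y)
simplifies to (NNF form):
u | y | ~p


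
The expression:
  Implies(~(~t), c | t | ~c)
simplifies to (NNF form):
True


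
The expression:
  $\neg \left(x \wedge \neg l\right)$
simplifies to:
$l \vee \neg x$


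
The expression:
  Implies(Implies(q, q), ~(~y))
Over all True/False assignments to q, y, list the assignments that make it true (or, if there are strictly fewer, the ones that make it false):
is true only for:
  q=False, y=True;
  q=True, y=True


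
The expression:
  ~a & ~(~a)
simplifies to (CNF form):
False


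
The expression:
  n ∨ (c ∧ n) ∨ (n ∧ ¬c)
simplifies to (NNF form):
n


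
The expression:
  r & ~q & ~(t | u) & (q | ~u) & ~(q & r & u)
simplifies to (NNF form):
r & ~q & ~t & ~u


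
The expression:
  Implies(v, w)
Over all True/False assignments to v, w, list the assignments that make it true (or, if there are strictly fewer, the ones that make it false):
is false only for:
  v=True, w=False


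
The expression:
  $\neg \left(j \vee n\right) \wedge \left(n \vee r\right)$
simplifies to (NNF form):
$r \wedge \neg j \wedge \neg n$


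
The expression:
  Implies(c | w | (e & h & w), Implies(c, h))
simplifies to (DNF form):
h | ~c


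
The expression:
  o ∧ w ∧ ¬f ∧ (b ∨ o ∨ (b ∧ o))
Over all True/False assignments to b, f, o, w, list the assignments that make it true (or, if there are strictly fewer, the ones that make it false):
is true only for:
  b=False, f=False, o=True, w=True;
  b=True, f=False, o=True, w=True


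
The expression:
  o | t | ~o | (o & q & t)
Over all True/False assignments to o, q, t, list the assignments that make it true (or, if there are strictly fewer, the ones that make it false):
is always true.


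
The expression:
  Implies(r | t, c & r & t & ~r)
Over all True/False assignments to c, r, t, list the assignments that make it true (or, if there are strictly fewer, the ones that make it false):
is true only for:
  c=False, r=False, t=False;
  c=True, r=False, t=False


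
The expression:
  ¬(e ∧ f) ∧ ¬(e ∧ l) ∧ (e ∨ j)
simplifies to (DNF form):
(j ∧ ¬e) ∨ (e ∧ ¬f ∧ ¬l)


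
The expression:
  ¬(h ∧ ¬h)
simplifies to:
True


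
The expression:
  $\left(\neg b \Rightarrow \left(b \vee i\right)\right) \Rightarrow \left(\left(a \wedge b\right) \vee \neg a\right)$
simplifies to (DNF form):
$b \vee \neg a \vee \neg i$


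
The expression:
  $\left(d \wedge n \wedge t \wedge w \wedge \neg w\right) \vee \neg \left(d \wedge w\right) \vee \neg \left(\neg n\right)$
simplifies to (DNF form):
$n \vee \neg d \vee \neg w$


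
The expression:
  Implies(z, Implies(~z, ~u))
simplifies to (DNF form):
True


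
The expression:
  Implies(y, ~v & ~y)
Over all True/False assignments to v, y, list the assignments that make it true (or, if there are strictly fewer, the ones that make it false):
is true only for:
  v=False, y=False;
  v=True, y=False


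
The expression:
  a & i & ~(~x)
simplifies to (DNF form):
a & i & x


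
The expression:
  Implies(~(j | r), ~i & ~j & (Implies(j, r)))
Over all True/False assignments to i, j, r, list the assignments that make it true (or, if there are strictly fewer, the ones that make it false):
is false only for:
  i=True, j=False, r=False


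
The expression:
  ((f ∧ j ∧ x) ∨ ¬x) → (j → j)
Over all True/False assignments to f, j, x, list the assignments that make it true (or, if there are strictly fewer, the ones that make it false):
is always true.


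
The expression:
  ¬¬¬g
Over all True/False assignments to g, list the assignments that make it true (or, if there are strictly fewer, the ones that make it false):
is true only for:
  g=False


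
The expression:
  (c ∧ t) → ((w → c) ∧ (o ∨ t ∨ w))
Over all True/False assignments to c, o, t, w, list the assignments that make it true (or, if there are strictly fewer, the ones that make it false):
is always true.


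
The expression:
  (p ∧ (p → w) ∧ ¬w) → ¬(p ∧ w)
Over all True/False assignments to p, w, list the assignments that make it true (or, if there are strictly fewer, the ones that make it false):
is always true.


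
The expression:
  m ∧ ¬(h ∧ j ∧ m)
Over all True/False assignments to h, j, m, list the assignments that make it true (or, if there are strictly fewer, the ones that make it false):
is true only for:
  h=False, j=False, m=True;
  h=False, j=True, m=True;
  h=True, j=False, m=True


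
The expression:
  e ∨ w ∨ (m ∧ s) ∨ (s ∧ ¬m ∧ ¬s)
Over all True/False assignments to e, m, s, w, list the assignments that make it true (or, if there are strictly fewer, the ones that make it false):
is false only for:
  e=False, m=False, s=False, w=False;
  e=False, m=False, s=True, w=False;
  e=False, m=True, s=False, w=False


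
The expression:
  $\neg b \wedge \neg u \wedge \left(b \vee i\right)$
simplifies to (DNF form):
$i \wedge \neg b \wedge \neg u$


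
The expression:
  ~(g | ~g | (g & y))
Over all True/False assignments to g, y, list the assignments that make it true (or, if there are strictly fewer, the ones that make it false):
is never true.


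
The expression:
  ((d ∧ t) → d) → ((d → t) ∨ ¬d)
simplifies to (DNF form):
t ∨ ¬d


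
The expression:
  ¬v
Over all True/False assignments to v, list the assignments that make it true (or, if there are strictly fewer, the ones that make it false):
is true only for:
  v=False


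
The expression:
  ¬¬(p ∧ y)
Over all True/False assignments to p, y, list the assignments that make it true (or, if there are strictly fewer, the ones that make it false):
is true only for:
  p=True, y=True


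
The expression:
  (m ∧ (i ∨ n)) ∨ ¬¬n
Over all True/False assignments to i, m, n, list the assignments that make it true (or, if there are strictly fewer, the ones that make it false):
is false only for:
  i=False, m=False, n=False;
  i=False, m=True, n=False;
  i=True, m=False, n=False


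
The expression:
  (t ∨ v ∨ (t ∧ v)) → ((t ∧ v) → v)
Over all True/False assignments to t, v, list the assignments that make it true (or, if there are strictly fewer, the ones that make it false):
is always true.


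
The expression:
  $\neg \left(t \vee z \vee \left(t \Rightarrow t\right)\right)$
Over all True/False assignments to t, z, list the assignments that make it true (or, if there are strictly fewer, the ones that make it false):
is never true.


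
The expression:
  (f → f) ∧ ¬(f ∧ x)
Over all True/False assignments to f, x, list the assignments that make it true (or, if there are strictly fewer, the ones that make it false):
is false only for:
  f=True, x=True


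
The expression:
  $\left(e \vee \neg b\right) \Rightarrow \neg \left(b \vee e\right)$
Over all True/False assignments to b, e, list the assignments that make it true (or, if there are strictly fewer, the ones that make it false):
is true only for:
  b=False, e=False;
  b=True, e=False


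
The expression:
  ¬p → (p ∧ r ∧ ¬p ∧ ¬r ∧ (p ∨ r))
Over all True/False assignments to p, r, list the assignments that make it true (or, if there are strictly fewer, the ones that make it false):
is true only for:
  p=True, r=False;
  p=True, r=True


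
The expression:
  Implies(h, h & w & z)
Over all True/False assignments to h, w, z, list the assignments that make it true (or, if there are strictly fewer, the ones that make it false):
is false only for:
  h=True, w=False, z=False;
  h=True, w=False, z=True;
  h=True, w=True, z=False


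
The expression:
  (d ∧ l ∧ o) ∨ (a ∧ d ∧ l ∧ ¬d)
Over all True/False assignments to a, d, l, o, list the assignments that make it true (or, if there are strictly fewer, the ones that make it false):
is true only for:
  a=False, d=True, l=True, o=True;
  a=True, d=True, l=True, o=True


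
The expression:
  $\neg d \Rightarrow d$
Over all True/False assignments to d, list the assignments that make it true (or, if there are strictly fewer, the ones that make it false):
is true only for:
  d=True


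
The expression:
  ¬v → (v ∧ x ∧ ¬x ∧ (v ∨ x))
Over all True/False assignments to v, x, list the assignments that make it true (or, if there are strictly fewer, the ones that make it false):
is true only for:
  v=True, x=False;
  v=True, x=True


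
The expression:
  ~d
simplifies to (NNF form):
~d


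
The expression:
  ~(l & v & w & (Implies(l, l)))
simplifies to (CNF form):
~l | ~v | ~w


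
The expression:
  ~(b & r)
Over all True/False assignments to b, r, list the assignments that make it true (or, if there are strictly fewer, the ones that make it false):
is false only for:
  b=True, r=True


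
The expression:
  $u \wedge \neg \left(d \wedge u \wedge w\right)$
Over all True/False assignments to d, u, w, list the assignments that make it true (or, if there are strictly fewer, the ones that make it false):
is true only for:
  d=False, u=True, w=False;
  d=False, u=True, w=True;
  d=True, u=True, w=False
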